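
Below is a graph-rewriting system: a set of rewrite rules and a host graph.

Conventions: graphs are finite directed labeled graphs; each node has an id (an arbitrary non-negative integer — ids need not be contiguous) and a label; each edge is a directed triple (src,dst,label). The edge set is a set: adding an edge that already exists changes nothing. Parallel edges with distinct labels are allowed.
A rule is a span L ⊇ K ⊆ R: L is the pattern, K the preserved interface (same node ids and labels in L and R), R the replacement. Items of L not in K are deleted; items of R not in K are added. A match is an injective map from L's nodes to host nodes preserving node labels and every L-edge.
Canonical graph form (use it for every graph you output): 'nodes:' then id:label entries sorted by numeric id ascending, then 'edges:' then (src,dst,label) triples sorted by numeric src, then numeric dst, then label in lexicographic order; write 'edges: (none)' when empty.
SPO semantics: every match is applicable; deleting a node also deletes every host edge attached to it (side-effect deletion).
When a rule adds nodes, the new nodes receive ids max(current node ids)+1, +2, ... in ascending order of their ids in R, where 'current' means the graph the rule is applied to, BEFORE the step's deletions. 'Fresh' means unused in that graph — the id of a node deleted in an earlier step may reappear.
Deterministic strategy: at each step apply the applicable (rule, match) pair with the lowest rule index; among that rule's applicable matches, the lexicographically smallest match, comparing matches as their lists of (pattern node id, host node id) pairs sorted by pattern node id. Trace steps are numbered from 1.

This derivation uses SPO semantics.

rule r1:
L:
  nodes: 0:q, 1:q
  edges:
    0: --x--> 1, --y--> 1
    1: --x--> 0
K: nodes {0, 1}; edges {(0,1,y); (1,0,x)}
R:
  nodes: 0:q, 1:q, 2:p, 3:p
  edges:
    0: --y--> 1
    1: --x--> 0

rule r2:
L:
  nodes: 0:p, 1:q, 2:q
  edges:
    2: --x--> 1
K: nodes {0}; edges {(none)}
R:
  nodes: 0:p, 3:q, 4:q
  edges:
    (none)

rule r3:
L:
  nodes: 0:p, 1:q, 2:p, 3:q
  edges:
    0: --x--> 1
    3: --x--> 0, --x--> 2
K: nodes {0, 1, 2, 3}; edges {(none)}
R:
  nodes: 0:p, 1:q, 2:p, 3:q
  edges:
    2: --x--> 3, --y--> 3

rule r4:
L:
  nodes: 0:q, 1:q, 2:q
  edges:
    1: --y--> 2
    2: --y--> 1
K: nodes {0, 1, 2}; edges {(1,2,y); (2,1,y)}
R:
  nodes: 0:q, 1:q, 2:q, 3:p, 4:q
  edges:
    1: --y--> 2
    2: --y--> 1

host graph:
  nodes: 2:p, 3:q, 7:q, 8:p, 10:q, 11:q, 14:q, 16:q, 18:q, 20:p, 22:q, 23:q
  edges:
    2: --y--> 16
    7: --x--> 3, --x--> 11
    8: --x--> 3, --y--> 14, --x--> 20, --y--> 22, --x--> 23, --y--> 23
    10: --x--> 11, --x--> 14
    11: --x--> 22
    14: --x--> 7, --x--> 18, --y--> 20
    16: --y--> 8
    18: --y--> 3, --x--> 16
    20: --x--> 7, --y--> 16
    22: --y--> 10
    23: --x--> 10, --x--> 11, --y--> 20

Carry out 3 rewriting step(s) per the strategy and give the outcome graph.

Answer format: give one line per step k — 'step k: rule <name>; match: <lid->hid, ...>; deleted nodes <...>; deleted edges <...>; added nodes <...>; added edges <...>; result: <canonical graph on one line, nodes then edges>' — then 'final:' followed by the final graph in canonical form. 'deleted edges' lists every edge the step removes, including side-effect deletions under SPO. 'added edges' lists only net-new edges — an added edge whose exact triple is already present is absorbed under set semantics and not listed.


step 1: rule r2; match: 0->2, 1->3, 2->7; deleted nodes 3, 7; deleted edges (7,3,x); (7,11,x); (8,3,x); (14,7,x); (18,3,y); (20,7,x); added nodes 24, 25; added edges (none); result: nodes: 2:p, 8:p, 10:q, 11:q, 14:q, 16:q, 18:q, 20:p, 22:q, 23:q, 24:q, 25:q edges: (2,16,y); (8,14,y); (8,20,x); (8,22,y); (8,23,x); (8,23,y); (10,11,x); (10,14,x); (11,22,x); (14,18,x); (14,20,y); (16,8,y); (18,16,x); (20,16,y); (22,10,y); (23,10,x); (23,11,x); (23,20,y)
step 2: rule r2; match: 0->2, 1->10, 2->23; deleted nodes 10, 23; deleted edges (8,23,x); (8,23,y); (10,11,x); (10,14,x); (22,10,y); (23,10,x); (23,11,x); (23,20,y); added nodes 26, 27; added edges (none); result: nodes: 2:p, 8:p, 11:q, 14:q, 16:q, 18:q, 20:p, 22:q, 24:q, 25:q, 26:q, 27:q edges: (2,16,y); (8,14,y); (8,20,x); (8,22,y); (11,22,x); (14,18,x); (14,20,y); (16,8,y); (18,16,x); (20,16,y)
step 3: rule r2; match: 0->2, 1->16, 2->18; deleted nodes 16, 18; deleted edges (2,16,y); (14,18,x); (16,8,y); (18,16,x); (20,16,y); added nodes 28, 29; added edges (none); result: nodes: 2:p, 8:p, 11:q, 14:q, 20:p, 22:q, 24:q, 25:q, 26:q, 27:q, 28:q, 29:q edges: (8,14,y); (8,20,x); (8,22,y); (11,22,x); (14,20,y)
final:
nodes: 2:p, 8:p, 11:q, 14:q, 20:p, 22:q, 24:q, 25:q, 26:q, 27:q, 28:q, 29:q
edges: (8,14,y); (8,20,x); (8,22,y); (11,22,x); (14,20,y)


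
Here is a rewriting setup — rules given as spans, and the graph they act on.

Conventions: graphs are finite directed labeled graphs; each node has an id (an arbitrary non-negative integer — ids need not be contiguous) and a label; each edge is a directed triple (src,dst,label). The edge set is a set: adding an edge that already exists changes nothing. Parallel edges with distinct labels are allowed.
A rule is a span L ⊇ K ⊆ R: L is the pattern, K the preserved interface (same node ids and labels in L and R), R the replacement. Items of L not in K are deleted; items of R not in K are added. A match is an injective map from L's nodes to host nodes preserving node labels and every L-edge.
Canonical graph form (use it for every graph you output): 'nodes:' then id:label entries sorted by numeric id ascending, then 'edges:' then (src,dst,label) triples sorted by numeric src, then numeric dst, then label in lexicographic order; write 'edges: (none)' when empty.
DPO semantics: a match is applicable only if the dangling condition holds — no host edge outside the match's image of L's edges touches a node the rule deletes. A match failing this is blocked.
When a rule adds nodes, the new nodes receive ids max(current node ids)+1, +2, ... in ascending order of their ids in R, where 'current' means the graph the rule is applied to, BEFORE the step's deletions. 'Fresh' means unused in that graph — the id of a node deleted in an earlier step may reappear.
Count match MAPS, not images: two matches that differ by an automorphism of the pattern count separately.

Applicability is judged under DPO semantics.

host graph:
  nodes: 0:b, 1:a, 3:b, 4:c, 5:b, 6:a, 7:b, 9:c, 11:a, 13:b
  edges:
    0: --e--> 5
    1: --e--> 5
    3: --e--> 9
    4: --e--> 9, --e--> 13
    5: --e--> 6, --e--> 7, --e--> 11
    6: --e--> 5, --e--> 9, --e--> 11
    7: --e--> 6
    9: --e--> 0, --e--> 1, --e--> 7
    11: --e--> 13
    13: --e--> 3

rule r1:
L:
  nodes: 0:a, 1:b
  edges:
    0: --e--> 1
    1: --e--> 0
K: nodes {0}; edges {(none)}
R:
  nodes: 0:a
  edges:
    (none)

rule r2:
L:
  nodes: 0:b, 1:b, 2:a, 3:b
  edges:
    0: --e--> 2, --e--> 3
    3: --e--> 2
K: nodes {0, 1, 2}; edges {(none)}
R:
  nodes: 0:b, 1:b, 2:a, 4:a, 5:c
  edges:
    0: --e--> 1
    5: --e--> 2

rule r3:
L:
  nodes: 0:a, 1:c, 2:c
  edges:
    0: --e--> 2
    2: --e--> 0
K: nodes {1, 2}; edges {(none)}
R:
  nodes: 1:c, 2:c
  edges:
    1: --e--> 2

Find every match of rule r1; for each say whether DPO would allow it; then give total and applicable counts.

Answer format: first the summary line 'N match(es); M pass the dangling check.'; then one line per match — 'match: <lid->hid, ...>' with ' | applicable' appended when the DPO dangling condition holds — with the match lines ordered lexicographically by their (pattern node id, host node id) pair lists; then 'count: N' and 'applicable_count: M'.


1 match(es); 0 pass the dangling check.
match: 0->6, 1->5
count: 1
applicable_count: 0


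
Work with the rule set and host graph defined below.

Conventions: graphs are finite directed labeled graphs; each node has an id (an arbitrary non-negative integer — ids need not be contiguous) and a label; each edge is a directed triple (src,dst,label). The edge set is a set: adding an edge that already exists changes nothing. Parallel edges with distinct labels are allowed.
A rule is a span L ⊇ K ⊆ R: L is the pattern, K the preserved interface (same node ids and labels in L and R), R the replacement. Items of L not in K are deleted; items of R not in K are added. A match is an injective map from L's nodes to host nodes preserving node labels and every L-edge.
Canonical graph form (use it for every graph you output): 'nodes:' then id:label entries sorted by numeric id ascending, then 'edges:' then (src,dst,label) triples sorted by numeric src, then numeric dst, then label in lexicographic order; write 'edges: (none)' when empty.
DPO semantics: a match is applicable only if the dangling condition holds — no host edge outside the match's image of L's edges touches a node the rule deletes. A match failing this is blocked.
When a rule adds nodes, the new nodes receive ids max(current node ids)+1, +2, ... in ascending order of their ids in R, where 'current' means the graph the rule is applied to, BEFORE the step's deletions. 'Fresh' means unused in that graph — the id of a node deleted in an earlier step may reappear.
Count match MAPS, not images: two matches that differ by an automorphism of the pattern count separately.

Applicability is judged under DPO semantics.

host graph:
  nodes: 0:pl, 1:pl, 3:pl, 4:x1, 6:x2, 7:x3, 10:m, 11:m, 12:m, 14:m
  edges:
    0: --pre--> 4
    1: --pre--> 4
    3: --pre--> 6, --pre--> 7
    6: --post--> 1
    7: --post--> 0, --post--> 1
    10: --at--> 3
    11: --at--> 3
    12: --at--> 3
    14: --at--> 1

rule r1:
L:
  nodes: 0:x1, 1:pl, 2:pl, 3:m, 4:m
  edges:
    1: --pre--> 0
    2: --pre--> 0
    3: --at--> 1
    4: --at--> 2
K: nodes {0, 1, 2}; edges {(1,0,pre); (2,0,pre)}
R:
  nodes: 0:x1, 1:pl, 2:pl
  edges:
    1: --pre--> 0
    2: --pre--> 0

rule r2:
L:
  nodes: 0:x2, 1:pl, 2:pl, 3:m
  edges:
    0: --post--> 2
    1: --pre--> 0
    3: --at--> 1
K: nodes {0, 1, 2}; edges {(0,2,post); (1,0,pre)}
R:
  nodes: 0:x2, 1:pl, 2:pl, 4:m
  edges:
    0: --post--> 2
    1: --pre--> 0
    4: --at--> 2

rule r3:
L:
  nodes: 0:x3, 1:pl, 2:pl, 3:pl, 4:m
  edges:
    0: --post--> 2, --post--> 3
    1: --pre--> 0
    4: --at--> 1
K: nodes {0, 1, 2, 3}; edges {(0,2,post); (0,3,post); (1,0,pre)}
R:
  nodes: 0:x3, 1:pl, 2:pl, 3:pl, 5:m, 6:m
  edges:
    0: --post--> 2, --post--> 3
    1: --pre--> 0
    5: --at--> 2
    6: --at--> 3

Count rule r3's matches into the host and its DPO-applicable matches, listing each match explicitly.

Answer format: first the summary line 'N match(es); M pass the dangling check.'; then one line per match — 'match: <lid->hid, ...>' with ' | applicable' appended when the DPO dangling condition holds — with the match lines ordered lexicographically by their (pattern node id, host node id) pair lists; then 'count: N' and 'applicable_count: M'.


6 match(es); 6 pass the dangling check.
match: 0->7, 1->3, 2->0, 3->1, 4->10 | applicable
match: 0->7, 1->3, 2->0, 3->1, 4->11 | applicable
match: 0->7, 1->3, 2->0, 3->1, 4->12 | applicable
match: 0->7, 1->3, 2->1, 3->0, 4->10 | applicable
match: 0->7, 1->3, 2->1, 3->0, 4->11 | applicable
match: 0->7, 1->3, 2->1, 3->0, 4->12 | applicable
count: 6
applicable_count: 6


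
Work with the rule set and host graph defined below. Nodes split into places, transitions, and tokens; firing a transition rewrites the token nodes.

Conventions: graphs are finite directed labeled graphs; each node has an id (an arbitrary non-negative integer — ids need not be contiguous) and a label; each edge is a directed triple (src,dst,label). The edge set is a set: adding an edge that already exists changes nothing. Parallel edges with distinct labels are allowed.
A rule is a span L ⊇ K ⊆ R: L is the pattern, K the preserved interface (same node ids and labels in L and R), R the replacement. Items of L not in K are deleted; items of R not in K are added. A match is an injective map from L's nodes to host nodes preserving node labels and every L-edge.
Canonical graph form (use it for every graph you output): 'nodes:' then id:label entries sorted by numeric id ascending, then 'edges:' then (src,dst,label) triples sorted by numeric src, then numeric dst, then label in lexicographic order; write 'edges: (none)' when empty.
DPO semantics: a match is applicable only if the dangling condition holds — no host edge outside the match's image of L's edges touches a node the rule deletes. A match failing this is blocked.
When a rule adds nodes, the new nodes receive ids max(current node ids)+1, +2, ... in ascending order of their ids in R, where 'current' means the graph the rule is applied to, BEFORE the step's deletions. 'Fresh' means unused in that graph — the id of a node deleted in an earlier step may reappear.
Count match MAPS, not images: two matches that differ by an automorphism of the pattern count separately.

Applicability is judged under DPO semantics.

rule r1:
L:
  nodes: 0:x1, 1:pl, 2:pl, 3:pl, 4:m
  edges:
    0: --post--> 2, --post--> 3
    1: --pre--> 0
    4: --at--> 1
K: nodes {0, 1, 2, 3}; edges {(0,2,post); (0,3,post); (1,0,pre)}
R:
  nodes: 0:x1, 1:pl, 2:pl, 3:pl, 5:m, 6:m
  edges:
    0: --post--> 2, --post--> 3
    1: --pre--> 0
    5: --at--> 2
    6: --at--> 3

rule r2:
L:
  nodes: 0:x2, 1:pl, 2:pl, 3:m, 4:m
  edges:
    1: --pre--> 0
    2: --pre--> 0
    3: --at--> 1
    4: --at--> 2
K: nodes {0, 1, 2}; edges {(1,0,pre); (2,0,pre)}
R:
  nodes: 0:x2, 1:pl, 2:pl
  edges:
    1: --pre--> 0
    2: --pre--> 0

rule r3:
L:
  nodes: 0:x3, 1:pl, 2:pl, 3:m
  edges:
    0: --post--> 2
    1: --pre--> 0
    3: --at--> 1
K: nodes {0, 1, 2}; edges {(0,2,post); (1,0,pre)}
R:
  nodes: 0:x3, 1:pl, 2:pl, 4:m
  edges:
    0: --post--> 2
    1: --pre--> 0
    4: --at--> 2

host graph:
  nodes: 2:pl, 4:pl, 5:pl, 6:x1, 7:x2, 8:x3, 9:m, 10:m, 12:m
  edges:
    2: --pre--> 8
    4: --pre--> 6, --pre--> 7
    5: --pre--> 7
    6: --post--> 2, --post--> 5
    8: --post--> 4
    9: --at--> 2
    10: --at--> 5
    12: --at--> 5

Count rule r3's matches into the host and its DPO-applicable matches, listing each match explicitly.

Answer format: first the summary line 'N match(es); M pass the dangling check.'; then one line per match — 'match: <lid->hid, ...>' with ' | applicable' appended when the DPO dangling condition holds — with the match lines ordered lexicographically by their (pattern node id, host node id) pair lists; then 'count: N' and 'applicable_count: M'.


1 match(es); 1 pass the dangling check.
match: 0->8, 1->2, 2->4, 3->9 | applicable
count: 1
applicable_count: 1


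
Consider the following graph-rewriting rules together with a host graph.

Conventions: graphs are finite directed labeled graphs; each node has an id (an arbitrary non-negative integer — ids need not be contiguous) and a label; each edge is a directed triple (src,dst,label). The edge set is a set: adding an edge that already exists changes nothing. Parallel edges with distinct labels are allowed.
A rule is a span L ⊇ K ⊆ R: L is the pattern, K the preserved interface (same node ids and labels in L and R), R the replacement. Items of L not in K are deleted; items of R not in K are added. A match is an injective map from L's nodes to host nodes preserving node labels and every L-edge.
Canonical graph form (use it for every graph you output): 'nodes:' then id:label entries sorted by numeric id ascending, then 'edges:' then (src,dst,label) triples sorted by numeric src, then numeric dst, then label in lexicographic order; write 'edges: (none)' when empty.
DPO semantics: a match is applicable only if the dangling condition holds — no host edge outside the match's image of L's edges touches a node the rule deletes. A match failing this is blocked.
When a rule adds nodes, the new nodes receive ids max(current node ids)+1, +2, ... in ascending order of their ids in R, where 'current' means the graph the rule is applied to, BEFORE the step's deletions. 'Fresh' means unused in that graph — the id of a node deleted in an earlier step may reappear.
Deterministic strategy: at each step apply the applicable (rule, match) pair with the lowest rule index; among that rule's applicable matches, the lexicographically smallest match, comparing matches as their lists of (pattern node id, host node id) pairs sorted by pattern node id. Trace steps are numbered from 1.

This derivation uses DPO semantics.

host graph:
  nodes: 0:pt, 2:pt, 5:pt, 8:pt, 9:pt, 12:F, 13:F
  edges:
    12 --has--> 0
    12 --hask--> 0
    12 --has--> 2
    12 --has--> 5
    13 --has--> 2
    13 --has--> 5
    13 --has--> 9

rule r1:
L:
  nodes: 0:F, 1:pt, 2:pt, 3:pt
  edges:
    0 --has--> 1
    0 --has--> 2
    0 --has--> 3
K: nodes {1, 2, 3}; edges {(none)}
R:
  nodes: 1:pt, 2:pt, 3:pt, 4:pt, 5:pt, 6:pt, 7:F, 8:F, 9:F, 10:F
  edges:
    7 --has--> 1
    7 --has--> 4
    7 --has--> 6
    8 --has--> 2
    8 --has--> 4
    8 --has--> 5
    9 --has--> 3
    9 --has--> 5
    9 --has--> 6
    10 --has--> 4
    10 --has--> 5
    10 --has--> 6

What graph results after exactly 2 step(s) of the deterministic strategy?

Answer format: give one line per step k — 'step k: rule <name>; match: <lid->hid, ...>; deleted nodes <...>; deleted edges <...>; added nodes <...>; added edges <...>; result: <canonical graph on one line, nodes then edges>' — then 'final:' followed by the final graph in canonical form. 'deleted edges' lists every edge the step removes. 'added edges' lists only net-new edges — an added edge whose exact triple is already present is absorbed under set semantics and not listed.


step 1: rule r1; match: 0->13, 1->2, 2->5, 3->9; deleted nodes 13; deleted edges (13,2,has); (13,5,has); (13,9,has); added nodes 14, 15, 16, 17, 18, 19, 20; added edges (17,2,has); (17,14,has); (17,16,has); (18,5,has); (18,14,has); (18,15,has); (19,9,has); (19,15,has); (19,16,has); (20,14,has); (20,15,has); (20,16,has); result: nodes: 0:pt, 2:pt, 5:pt, 8:pt, 9:pt, 12:F, 14:pt, 15:pt, 16:pt, 17:F, 18:F, 19:F, 20:F edges: (12,0,has); (12,0,hask); (12,2,has); (12,5,has); (17,2,has); (17,14,has); (17,16,has); (18,5,has); (18,14,has); (18,15,has); (19,9,has); (19,15,has); (19,16,has); (20,14,has); (20,15,has); (20,16,has)
step 2: rule r1; match: 0->17, 1->2, 2->14, 3->16; deleted nodes 17; deleted edges (17,2,has); (17,14,has); (17,16,has); added nodes 21, 22, 23, 24, 25, 26, 27; added edges (24,2,has); (24,21,has); (24,23,has); (25,14,has); (25,21,has); (25,22,has); (26,16,has); (26,22,has); (26,23,has); (27,21,has); (27,22,has); (27,23,has); result: nodes: 0:pt, 2:pt, 5:pt, 8:pt, 9:pt, 12:F, 14:pt, 15:pt, 16:pt, 18:F, 19:F, 20:F, 21:pt, 22:pt, 23:pt, 24:F, 25:F, 26:F, 27:F edges: (12,0,has); (12,0,hask); (12,2,has); (12,5,has); (18,5,has); (18,14,has); (18,15,has); (19,9,has); (19,15,has); (19,16,has); (20,14,has); (20,15,has); (20,16,has); (24,2,has); (24,21,has); (24,23,has); (25,14,has); (25,21,has); (25,22,has); (26,16,has); (26,22,has); (26,23,has); (27,21,has); (27,22,has); (27,23,has)
final:
nodes: 0:pt, 2:pt, 5:pt, 8:pt, 9:pt, 12:F, 14:pt, 15:pt, 16:pt, 18:F, 19:F, 20:F, 21:pt, 22:pt, 23:pt, 24:F, 25:F, 26:F, 27:F
edges: (12,0,has); (12,0,hask); (12,2,has); (12,5,has); (18,5,has); (18,14,has); (18,15,has); (19,9,has); (19,15,has); (19,16,has); (20,14,has); (20,15,has); (20,16,has); (24,2,has); (24,21,has); (24,23,has); (25,14,has); (25,21,has); (25,22,has); (26,16,has); (26,22,has); (26,23,has); (27,21,has); (27,22,has); (27,23,has)


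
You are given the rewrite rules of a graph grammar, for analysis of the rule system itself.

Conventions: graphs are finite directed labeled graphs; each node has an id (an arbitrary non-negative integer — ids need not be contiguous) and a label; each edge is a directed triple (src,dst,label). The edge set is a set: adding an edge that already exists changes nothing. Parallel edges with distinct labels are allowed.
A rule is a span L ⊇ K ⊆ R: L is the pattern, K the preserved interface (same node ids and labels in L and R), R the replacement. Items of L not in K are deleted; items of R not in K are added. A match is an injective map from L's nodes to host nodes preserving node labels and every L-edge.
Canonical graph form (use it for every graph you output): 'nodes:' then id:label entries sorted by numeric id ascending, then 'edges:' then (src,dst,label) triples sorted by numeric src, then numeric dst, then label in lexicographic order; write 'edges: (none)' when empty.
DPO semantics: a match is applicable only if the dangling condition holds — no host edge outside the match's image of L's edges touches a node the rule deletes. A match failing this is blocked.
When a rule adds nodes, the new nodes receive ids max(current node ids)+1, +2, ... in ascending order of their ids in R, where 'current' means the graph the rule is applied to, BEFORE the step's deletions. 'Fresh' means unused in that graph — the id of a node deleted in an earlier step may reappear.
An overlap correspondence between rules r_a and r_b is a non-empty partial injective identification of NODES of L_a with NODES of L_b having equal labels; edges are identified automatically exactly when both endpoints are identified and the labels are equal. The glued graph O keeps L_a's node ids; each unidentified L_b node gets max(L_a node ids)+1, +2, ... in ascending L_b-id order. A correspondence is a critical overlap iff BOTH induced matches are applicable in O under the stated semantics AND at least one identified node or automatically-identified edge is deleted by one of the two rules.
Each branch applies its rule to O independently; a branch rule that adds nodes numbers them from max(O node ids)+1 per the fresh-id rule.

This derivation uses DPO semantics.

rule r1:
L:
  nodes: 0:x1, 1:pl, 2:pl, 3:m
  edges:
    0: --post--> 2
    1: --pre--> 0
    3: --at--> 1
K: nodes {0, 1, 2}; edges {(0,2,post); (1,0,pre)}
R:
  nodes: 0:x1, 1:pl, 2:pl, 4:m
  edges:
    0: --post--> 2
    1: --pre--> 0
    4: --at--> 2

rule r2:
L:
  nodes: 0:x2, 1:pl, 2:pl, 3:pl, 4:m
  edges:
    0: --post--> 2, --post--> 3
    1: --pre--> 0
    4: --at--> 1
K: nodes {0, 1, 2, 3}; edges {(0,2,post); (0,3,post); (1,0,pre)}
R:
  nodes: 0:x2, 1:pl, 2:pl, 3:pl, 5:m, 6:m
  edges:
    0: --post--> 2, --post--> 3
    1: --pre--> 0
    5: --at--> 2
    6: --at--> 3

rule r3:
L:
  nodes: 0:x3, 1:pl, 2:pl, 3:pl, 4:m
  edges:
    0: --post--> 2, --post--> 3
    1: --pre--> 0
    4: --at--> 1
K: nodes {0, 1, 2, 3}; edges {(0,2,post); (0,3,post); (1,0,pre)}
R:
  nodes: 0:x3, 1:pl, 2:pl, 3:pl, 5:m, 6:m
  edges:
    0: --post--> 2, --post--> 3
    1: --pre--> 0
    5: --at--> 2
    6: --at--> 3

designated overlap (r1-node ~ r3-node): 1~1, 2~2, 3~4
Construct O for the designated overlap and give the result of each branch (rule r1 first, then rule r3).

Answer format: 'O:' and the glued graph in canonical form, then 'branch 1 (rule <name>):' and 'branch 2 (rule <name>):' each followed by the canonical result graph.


O:
nodes: 0:x1, 1:pl, 2:pl, 3:m, 4:x3, 5:pl
edges: (0,2,post); (1,0,pre); (1,4,pre); (3,1,at); (4,2,post); (4,5,post)
branch 1 (rule r1):
nodes: 0:x1, 1:pl, 2:pl, 4:x3, 5:pl, 6:m
edges: (0,2,post); (1,0,pre); (1,4,pre); (4,2,post); (4,5,post); (6,2,at)
branch 2 (rule r3):
nodes: 0:x1, 1:pl, 2:pl, 4:x3, 5:pl, 6:m, 7:m
edges: (0,2,post); (1,0,pre); (1,4,pre); (4,2,post); (4,5,post); (6,2,at); (7,5,at)


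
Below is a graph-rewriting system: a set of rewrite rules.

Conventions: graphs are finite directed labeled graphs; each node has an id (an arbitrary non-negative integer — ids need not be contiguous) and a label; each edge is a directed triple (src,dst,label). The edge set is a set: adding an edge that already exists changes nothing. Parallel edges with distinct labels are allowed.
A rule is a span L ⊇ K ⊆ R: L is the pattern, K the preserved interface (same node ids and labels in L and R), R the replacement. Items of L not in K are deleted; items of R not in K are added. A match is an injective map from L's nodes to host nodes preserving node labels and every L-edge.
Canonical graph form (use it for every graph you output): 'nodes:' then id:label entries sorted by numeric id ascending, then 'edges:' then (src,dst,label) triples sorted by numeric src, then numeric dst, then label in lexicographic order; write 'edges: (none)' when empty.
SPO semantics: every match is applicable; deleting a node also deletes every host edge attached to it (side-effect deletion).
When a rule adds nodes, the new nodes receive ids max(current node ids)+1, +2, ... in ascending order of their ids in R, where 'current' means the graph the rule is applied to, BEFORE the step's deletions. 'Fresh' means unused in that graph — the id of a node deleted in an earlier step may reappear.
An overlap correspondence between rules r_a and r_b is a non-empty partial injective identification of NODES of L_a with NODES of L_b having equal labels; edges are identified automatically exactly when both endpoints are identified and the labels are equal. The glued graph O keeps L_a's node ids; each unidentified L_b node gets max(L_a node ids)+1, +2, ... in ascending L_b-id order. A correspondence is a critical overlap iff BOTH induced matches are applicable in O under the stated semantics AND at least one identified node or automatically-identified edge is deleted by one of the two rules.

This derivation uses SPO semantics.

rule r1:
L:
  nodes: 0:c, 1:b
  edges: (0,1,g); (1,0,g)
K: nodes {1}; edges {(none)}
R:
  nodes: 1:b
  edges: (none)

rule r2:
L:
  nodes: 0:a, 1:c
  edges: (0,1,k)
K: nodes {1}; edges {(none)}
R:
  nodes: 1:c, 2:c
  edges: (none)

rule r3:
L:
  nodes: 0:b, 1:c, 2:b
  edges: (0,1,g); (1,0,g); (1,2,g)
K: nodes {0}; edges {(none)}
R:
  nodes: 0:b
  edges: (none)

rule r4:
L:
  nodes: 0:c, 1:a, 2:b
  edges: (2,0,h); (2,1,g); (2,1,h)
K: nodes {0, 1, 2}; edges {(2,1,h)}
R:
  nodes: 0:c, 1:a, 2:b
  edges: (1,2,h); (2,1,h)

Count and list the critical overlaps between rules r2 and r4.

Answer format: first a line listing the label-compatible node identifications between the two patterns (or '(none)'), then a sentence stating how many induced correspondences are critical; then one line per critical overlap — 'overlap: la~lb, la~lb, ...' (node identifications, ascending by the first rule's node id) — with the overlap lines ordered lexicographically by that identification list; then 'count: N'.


label-compatible node identifications between L(r2) and L(r4): 0~1, 1~0
2 of the induced correspondences are critical overlaps of r2 and r4.
overlap: 0~1
overlap: 0~1, 1~0
count: 2


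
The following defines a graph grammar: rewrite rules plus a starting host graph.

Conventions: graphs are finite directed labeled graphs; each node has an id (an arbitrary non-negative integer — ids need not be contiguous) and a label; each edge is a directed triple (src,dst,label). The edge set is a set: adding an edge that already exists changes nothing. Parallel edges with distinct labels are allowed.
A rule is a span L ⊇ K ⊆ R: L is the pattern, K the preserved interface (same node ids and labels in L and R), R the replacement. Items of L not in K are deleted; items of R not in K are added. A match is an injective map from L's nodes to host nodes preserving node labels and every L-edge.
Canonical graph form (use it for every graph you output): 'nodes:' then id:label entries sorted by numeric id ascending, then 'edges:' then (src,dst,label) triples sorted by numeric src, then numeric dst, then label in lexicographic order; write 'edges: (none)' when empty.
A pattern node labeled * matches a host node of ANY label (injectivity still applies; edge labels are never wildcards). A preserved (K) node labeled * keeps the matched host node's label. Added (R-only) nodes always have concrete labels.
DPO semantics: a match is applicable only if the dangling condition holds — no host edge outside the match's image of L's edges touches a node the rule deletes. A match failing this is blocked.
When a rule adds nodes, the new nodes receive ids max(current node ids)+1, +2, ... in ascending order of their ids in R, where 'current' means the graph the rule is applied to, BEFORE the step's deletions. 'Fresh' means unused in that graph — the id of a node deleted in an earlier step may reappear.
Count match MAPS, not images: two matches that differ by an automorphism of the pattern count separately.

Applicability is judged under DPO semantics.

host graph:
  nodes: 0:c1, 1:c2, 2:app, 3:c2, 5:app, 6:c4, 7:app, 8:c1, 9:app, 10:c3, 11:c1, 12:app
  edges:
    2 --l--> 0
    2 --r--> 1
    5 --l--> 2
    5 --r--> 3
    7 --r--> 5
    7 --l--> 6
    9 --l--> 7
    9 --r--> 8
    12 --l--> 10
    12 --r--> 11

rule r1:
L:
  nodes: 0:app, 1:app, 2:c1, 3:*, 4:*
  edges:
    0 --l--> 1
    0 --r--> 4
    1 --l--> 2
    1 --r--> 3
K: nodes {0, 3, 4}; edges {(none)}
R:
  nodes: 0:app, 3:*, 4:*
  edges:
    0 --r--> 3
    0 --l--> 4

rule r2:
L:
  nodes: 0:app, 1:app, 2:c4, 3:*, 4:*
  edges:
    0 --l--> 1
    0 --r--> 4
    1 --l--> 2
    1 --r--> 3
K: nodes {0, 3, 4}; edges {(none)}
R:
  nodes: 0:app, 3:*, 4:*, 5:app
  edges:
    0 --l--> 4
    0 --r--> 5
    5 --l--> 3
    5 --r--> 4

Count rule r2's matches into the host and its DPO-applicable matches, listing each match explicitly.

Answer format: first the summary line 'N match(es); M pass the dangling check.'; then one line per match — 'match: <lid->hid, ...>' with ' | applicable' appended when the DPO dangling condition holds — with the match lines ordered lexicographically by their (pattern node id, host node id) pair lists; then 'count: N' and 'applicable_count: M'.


1 match(es); 1 pass the dangling check.
match: 0->9, 1->7, 2->6, 3->5, 4->8 | applicable
count: 1
applicable_count: 1


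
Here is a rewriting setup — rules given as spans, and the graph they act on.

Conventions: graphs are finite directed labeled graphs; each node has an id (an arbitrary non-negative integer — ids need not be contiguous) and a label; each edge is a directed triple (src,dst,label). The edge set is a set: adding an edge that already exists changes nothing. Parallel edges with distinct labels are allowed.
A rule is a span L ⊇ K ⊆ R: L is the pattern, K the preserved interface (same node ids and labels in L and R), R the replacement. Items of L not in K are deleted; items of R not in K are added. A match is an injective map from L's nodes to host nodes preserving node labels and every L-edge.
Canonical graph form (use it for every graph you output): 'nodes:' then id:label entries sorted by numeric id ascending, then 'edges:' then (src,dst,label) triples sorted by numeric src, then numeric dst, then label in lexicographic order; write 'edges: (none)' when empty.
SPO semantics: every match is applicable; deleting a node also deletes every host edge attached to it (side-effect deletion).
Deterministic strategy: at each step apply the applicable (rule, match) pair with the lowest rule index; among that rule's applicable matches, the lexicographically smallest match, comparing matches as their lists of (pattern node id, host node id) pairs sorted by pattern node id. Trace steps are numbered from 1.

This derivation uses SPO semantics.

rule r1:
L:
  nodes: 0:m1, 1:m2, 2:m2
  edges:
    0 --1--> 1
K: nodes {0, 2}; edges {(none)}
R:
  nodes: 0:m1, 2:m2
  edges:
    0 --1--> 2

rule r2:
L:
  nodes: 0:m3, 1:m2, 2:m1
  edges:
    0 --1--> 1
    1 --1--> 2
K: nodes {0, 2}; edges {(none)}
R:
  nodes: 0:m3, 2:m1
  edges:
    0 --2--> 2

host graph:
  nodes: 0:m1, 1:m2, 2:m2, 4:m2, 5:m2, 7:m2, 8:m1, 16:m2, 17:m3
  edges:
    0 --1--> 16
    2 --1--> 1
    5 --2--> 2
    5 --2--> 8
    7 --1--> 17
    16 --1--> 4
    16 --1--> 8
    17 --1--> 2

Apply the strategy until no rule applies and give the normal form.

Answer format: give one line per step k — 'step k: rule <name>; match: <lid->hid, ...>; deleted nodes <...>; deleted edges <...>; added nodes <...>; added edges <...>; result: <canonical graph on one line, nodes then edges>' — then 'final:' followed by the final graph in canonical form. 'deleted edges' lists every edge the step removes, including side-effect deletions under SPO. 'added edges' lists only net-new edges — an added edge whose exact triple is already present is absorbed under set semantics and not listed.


step 1: rule r1; match: 0->0, 1->16, 2->1; deleted nodes 16; deleted edges (0,16,1); (16,4,1); (16,8,1); added nodes (none); added edges (0,1,1); result: nodes: 0:m1, 1:m2, 2:m2, 4:m2, 5:m2, 7:m2, 8:m1, 17:m3 edges: (0,1,1); (2,1,1); (5,2,2); (5,8,2); (7,17,1); (17,2,1)
step 2: rule r1; match: 0->0, 1->1, 2->2; deleted nodes 1; deleted edges (0,1,1); (2,1,1); added nodes (none); added edges (0,2,1); result: nodes: 0:m1, 2:m2, 4:m2, 5:m2, 7:m2, 8:m1, 17:m3 edges: (0,2,1); (5,2,2); (5,8,2); (7,17,1); (17,2,1)
step 3: rule r1; match: 0->0, 1->2, 2->4; deleted nodes 2; deleted edges (0,2,1); (5,2,2); (17,2,1); added nodes (none); added edges (0,4,1); result: nodes: 0:m1, 4:m2, 5:m2, 7:m2, 8:m1, 17:m3 edges: (0,4,1); (5,8,2); (7,17,1)
step 4: rule r1; match: 0->0, 1->4, 2->5; deleted nodes 4; deleted edges (0,4,1); added nodes (none); added edges (0,5,1); result: nodes: 0:m1, 5:m2, 7:m2, 8:m1, 17:m3 edges: (0,5,1); (5,8,2); (7,17,1)
step 5: rule r1; match: 0->0, 1->5, 2->7; deleted nodes 5; deleted edges (0,5,1); (5,8,2); added nodes (none); added edges (0,7,1); result: nodes: 0:m1, 7:m2, 8:m1, 17:m3 edges: (0,7,1); (7,17,1)
final:
nodes: 0:m1, 7:m2, 8:m1, 17:m3
edges: (0,7,1); (7,17,1)


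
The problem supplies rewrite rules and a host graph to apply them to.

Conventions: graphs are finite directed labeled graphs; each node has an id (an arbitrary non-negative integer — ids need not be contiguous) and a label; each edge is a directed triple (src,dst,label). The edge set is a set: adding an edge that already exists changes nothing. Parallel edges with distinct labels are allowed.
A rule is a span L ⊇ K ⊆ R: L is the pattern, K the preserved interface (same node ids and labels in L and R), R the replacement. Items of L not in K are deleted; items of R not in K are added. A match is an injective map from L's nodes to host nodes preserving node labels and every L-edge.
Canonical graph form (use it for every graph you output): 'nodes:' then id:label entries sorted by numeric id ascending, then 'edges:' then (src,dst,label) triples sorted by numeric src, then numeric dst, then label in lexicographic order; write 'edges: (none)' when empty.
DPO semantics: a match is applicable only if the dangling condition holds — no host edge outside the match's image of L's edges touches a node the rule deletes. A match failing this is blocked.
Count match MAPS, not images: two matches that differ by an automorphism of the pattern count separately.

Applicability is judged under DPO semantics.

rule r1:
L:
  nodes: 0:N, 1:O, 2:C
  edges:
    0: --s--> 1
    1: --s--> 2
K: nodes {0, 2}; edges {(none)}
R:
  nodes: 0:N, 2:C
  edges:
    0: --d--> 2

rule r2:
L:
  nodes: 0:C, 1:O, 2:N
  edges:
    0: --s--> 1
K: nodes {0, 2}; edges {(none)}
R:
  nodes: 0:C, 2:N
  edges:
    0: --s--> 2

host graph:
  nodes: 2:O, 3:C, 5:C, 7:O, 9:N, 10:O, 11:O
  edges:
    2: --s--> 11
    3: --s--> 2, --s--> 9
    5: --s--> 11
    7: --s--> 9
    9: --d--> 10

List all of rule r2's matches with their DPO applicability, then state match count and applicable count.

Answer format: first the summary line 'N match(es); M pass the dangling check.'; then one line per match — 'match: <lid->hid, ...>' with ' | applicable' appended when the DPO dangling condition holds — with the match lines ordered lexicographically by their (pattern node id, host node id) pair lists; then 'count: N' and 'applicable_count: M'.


2 match(es); 0 pass the dangling check.
match: 0->3, 1->2, 2->9
match: 0->5, 1->11, 2->9
count: 2
applicable_count: 0


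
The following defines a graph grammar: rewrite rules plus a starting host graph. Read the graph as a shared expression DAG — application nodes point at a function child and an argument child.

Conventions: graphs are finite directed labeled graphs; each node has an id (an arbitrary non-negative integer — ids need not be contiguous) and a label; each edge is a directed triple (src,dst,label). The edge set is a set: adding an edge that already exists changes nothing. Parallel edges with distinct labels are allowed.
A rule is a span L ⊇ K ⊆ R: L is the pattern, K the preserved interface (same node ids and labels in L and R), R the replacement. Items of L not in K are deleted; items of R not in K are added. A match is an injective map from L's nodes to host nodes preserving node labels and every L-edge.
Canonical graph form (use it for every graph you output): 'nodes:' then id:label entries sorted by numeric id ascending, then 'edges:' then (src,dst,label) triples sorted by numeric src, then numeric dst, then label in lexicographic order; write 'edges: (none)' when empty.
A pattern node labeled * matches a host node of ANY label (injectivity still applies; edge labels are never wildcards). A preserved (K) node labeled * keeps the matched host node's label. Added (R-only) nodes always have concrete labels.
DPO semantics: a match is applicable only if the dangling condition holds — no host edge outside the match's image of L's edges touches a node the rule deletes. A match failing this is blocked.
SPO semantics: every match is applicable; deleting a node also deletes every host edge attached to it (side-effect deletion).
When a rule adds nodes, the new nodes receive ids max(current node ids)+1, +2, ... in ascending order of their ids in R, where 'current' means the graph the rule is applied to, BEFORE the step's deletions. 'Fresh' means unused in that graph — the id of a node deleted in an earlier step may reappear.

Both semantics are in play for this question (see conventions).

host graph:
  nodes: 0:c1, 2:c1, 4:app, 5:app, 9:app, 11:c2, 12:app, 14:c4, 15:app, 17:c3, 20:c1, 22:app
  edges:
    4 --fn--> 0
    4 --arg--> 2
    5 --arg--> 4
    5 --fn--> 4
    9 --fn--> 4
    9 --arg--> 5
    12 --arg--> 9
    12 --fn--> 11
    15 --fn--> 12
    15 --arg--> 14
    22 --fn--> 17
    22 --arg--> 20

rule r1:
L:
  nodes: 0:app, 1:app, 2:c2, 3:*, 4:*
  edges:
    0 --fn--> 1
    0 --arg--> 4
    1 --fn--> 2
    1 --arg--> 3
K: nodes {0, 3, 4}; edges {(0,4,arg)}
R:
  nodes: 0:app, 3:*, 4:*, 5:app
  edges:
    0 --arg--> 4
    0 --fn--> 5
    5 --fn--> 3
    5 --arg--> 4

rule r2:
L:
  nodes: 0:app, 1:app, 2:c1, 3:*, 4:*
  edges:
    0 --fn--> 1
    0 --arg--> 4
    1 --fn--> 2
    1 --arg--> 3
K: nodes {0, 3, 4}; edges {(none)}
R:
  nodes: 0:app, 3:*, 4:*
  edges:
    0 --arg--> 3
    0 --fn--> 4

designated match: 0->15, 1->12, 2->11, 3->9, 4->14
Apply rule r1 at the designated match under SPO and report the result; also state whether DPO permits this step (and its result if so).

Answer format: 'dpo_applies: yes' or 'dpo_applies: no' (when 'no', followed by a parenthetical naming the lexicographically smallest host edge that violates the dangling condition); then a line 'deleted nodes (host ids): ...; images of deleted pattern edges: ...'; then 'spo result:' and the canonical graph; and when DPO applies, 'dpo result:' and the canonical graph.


dpo_applies: yes
deleted nodes (host ids): 11, 12; images of deleted pattern edges: (12,9,arg); (12,11,fn); (15,12,fn)
spo result:
nodes: 0:c1, 2:c1, 4:app, 5:app, 9:app, 14:c4, 15:app, 17:c3, 20:c1, 22:app, 23:app
edges: (4,0,fn); (4,2,arg); (5,4,arg); (5,4,fn); (9,4,fn); (9,5,arg); (15,14,arg); (15,23,fn); (22,17,fn); (22,20,arg); (23,9,fn); (23,14,arg)
dpo result:
nodes: 0:c1, 2:c1, 4:app, 5:app, 9:app, 14:c4, 15:app, 17:c3, 20:c1, 22:app, 23:app
edges: (4,0,fn); (4,2,arg); (5,4,arg); (5,4,fn); (9,4,fn); (9,5,arg); (15,14,arg); (15,23,fn); (22,17,fn); (22,20,arg); (23,9,fn); (23,14,arg)


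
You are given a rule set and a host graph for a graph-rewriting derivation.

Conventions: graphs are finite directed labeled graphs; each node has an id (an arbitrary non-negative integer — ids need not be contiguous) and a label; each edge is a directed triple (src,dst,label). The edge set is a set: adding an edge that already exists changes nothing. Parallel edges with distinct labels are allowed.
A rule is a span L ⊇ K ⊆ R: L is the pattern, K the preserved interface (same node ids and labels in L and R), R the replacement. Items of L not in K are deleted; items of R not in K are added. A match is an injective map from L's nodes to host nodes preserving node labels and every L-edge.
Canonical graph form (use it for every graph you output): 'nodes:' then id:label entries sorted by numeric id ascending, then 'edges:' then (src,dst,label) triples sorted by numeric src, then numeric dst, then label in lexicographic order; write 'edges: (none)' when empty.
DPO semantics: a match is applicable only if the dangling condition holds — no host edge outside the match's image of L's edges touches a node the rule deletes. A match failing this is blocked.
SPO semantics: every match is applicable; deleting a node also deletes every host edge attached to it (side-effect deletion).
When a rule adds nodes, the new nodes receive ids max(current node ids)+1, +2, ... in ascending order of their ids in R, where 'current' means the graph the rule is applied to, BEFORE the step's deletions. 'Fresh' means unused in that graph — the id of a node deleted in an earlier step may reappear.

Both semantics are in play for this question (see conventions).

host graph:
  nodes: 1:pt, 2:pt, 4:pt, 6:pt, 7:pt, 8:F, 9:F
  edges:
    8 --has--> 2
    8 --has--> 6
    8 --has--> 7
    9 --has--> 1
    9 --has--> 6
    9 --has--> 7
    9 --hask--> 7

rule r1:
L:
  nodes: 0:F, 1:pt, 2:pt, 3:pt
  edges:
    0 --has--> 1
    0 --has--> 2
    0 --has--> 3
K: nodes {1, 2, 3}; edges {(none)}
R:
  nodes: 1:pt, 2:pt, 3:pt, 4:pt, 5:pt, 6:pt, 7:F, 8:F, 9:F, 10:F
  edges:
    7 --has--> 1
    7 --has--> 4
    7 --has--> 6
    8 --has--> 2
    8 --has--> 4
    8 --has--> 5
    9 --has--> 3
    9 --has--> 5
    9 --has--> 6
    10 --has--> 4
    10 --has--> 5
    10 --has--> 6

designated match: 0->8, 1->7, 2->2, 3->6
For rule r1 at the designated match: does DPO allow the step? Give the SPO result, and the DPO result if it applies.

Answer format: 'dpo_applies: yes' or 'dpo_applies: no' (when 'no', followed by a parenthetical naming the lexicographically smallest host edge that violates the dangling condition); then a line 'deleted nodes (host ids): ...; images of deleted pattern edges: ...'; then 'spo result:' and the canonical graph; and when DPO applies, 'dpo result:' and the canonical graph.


dpo_applies: yes
deleted nodes (host ids): 8; images of deleted pattern edges: (8,2,has); (8,6,has); (8,7,has)
spo result:
nodes: 1:pt, 2:pt, 4:pt, 6:pt, 7:pt, 9:F, 10:pt, 11:pt, 12:pt, 13:F, 14:F, 15:F, 16:F
edges: (9,1,has); (9,6,has); (9,7,has); (9,7,hask); (13,7,has); (13,10,has); (13,12,has); (14,2,has); (14,10,has); (14,11,has); (15,6,has); (15,11,has); (15,12,has); (16,10,has); (16,11,has); (16,12,has)
dpo result:
nodes: 1:pt, 2:pt, 4:pt, 6:pt, 7:pt, 9:F, 10:pt, 11:pt, 12:pt, 13:F, 14:F, 15:F, 16:F
edges: (9,1,has); (9,6,has); (9,7,has); (9,7,hask); (13,7,has); (13,10,has); (13,12,has); (14,2,has); (14,10,has); (14,11,has); (15,6,has); (15,11,has); (15,12,has); (16,10,has); (16,11,has); (16,12,has)
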